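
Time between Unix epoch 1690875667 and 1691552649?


Difference = 1691552649 - 1690875667 = 676982 seconds
In hours: 676982 / 3600 ≈ 188.1
In days: 676982 / 86400 ≈ 7.84

676982 seconds (188.1 hours / 7.84 days)


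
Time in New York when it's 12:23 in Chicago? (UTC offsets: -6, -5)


Time difference = UTC-5 - UTC-6 = +1 hours
New hour = (12 + 1) mod 24
= 13 mod 24 = 13
Minutes unchanged → 13:23

13:23


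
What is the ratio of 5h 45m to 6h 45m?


23:27 (0.85)

Duration 1: 345 minutes
Duration 2: 405 minutes
Ratio = 345:405
GCD = 15
Simplified = 23:27
As a decimal: 23/27 ≈ 0.85


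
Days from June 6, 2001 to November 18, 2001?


From June 6, 2001 to November 18, 2001
Rest of June 2001: 30 - 6 = 24
Full months: July 31, August 31, September 30, October 31
Days into November 2001: 18
Total = 24 + 31 + 31 + 30 + 31 + 18 = 165 days

165 days


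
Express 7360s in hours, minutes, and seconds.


2h 2m 40s

Hours: 7360 ÷ 3600 = 2 remainder 160
Minutes: 160 ÷ 60 = 2 remainder 40
Seconds: 40


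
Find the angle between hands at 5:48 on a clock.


114.0°

Hour hand = 5×30 + 48×0.5 = 174.0°
Minute hand = 48×6 = 288°
Difference = |174.0 - 288| = 114.0°


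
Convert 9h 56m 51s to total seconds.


35811 seconds

Hours: 9 × 3600 = 32400
Minutes: 56 × 60 = 3360
Seconds: 51
Total = 32400 + 3360 + 51 = 35811


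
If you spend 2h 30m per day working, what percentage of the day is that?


Time: 150 minutes
Day: 1440 minutes
Percentage = (150/1440) × 100 ≈ 10.4%

10.4%


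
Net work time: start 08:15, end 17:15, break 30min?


Total time = (17×60+15) - (8×60+15)
= 1035 - 495 = 540 min
Minus break: 540 - 30 = 510 min
= 8h 30m

8h 30m (510 minutes)


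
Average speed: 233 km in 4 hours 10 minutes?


55.9 km/h

Distance: 233 km
Time: 4h 10m = 250 min = 250/60 = 25/6 hours
Speed = 233 ÷ (25/6) = 233 × 6 / 25 = 1398/25 ≈ 55.9 km/h


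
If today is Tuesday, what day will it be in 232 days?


Start: Tuesday (index 1)
(1 + 232) mod 7
= 233 mod 7
= 2
Index 2 → Wednesday

Wednesday


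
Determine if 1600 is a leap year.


Rules: divisible by 4 AND (not by 100 OR by 400)
1600 ÷ 4 = 400 exactly → divisible by 4
1600 ÷ 100 = 16 exactly → divisible by 100
1600 ÷ 400 = 4 exactly → divisible by 400
Divisible by 400 → leap year

Yes


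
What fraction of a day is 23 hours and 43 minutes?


0.9882 (98.82%)

Total minutes: 23×60 + 43 = 1423
Day = 24×60 = 1440 minutes
Fraction = 1423/1440 ≈ 0.9882
As a percentage: 1423/1440 × 100 ≈ 98.82%


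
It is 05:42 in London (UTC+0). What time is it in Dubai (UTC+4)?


09:42

Time difference = UTC+4 - UTC+0 = +4 hours
New hour = (5 + 4) mod 24
= 9 mod 24 = 9
Minutes unchanged → 09:42


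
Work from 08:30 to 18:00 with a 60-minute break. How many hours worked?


Total time = (18×60+0) - (8×60+30)
= 1080 - 510 = 570 min
Minus break: 570 - 60 = 510 min
= 8h 30m

8h 30m (510 minutes)


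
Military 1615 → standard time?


Hour: 16
16 - 12 = 4 → PM

4:15 PM


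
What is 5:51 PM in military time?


17:51

Input: 5:51 PM
PM: 5 + 12 = 17


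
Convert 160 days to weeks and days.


Weeks: 160 ÷ 7 = 22 remainder 6

22 weeks 6 days


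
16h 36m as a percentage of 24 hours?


0.6917 (69.17%)

Total minutes: 16×60 + 36 = 996
Day = 24×60 = 1440 minutes
Fraction = 996/1440 ≈ 0.6917
As a percentage: 996/1440 × 100 ≈ 69.17%


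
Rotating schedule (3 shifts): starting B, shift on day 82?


Shifts: A, B, C
Start: B (index 1)
Day 82: (1 + 82 - 1) mod 3
= 82 mod 3
= 1
Index 1 → shift B

Shift B


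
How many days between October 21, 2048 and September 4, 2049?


318 days

From October 21, 2048 to September 4, 2049
Rest of October 2048: 31 - 21 = 10
Full months: November 30, December 31, January 31, February 2049 28, March 31, April 30, May 31, June 30, July 31, August 31
Days into September 2049: 4
Total = 10 + 30 + 31 + 31 + 28 + 31 + 30 + 31 + 30 + 31 + 31 + 4 = 318 days


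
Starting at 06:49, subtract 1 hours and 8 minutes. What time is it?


05:41

Start: 409 minutes from midnight
Subtract: 68 minutes
Remaining: 409 - 68 = 341
Hours: 5, Minutes: 41


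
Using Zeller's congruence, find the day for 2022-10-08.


Zeller's congruence:
q=8, m=10, k=22, j=20
h = (8 + ⌊13×11/5⌋ + 22 + ⌊22/4⌋ + ⌊20/4⌋ - 2×20) mod 7
= (8 + 28 + 22 + 5 + 5 - 40) mod 7
= 28 mod 7 = 0
h=0 → Saturday

Saturday


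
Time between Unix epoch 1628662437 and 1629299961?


Difference = 1629299961 - 1628662437 = 637524 seconds
In hours: 637524 / 3600 ≈ 177.1
In days: 637524 / 86400 ≈ 7.38

637524 seconds (177.1 hours / 7.38 days)


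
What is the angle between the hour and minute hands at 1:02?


19.0°

Hour hand = 1×30 + 2×0.5 = 31.0°
Minute hand = 2×6 = 12°
Difference = |31.0 - 12| = 19.0°


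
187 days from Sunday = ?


Start: Sunday (index 6)
(6 + 187) mod 7
= 193 mod 7
= 4
Index 4 → Friday

Friday


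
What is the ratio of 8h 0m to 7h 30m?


Duration 1: 480 minutes
Duration 2: 450 minutes
Ratio = 480:450
GCD = 30
Simplified = 16:15
As a decimal: 16/15 ≈ 1.07

16:15 (1.07)


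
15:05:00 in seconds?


54300 seconds

Hours: 15 × 3600 = 54000
Minutes: 5 × 60 = 300
Seconds: 0
Total = 54000 + 300 + 0 = 54300


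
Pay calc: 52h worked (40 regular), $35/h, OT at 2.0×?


Regular: 40h × $35 = $1400.00
Overtime: 52 - 40 = 12h
OT pay: 12h × $35 × 2.0 = $840.00
Total = $1400.00 + $840.00 = $2240.00

$2240.00


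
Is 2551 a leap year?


No

Rules: divisible by 4 AND (not by 100 OR by 400)
2551 ÷ 4 = 637 remainder 3 → not divisible by 4
Not divisible by 4 → not a leap year


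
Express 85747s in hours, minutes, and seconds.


23h 49m 7s

Hours: 85747 ÷ 3600 = 23 remainder 2947
Minutes: 2947 ÷ 60 = 49 remainder 7
Seconds: 7


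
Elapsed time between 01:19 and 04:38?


End time in minutes: 4×60 + 38 = 278
Start time in minutes: 1×60 + 19 = 79
Difference = 278 - 79 = 199 minutes
= 3 hours 19 minutes

3h 19m


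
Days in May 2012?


Month: May (month 5)
May has 31 days

31 days


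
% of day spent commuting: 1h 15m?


5.2%

Time: 75 minutes
Day: 1440 minutes
Percentage = (75/1440) × 100 ≈ 5.2%


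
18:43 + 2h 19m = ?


21:02

Start: 1123 minutes from midnight
Add: 139 minutes
Total: 1262 minutes
Hours: 1262 ÷ 60 = 21 remainder 2


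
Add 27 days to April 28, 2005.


Start: April 28, 2005
Add 27 days
April 28 → May 1: 30 - 28 + 1 = 3 days (27 - 3 = 24 left)
May 1 + 24 = May 25, 2005

May 25, 2005


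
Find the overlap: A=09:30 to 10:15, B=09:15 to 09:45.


Meeting A: 570-615 (in minutes from midnight)
Meeting B: 555-585
Overlap start = max(570, 555) = 570
Overlap end = min(615, 585) = 585
Overlap = max(0, 585 - 570) = 15 min

15 minutes


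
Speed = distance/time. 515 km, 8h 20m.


61.8 km/h

Distance: 515 km
Time: 8h 20m = 500 min = 500/60 = 25/3 hours
Speed = 515 ÷ (25/3) = 515 × 3 / 25 = 1545/25 = 61.8 km/h


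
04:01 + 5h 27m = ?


09:28

Start: 241 minutes from midnight
Add: 327 minutes
Total: 568 minutes
Hours: 568 ÷ 60 = 9 remainder 28


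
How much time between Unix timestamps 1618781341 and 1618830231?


Difference = 1618830231 - 1618781341 = 48890 seconds
In hours: 48890 / 3600 ≈ 13.6
In days: 48890 / 86400 ≈ 0.57

48890 seconds (13.6 hours / 0.57 days)


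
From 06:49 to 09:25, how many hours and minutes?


End time in minutes: 9×60 + 25 = 565
Start time in minutes: 6×60 + 49 = 409
Difference = 565 - 409 = 156 minutes
= 2 hours 36 minutes

2h 36m


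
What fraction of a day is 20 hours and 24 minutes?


0.8500 (85.00%)

Total minutes: 20×60 + 24 = 1224
Day = 24×60 = 1440 minutes
Fraction = 1224/1440 = 0.8500
As a percentage: 1224/1440 × 100 = 85.00%


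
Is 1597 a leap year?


No

Rules: divisible by 4 AND (not by 100 OR by 400)
1597 ÷ 4 = 399 remainder 1 → not divisible by 4
Not divisible by 4 → not a leap year


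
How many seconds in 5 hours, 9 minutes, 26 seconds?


Hours: 5 × 3600 = 18000
Minutes: 9 × 60 = 540
Seconds: 26
Total = 18000 + 540 + 26 = 18566

18566 seconds


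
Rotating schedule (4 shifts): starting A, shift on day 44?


Shift D

Shifts: A, B, C, D
Start: A (index 0)
Day 44: (0 + 44 - 1) mod 4
= 43 mod 4
= 3
Index 3 → shift D


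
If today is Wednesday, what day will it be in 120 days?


Start: Wednesday (index 2)
(2 + 120) mod 7
= 122 mod 7
= 3
Index 3 → Thursday

Thursday


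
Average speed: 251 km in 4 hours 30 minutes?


55.8 km/h

Distance: 251 km
Time: 4h 30m = 270 min = 270/60 = 9/2 hours
Speed = 251 ÷ (9/2) = 251 × 2 / 9 = 502/9 ≈ 55.8 km/h


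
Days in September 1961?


30 days

Month: September (month 9)
September has 30 days


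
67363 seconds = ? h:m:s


18h 42m 43s

Hours: 67363 ÷ 3600 = 18 remainder 2563
Minutes: 2563 ÷ 60 = 42 remainder 43
Seconds: 43


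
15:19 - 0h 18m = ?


Start: 919 minutes from midnight
Subtract: 18 minutes
Remaining: 919 - 18 = 901
Hours: 15, Minutes: 1

15:01


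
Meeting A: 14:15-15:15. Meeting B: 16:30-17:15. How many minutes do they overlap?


Meeting A: 855-915 (in minutes from midnight)
Meeting B: 990-1035
Overlap start = max(855, 990) = 990
Overlap end = min(915, 1035) = 915
Overlap = max(0, 915 - 990) = 0 min

0 minutes


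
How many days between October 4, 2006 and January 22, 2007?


From October 4, 2006 to January 22, 2007
Rest of October 2006: 31 - 4 = 27
Full months: November 30, December 31
Days into January 2007: 22
Total = 27 + 30 + 31 + 22 = 110 days

110 days


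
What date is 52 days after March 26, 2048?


Start: March 26, 2048
Add 52 days
March 26 → April 1: 31 - 26 + 1 = 6 days (52 - 6 = 46 left)
April 1 → May 1: 30 - 1 + 1 = 30 days (46 - 30 = 16 left)
May 1 + 16 = May 17, 2048

May 17, 2048


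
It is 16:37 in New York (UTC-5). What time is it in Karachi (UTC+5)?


02:37 (next day)

Time difference = UTC+5 - UTC-5 = +10 hours
New hour = (16 + 10) mod 24
= 26 mod 24 = 2
Minutes unchanged → 02:37; 26 ≥ 24 → next day


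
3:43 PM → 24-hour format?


15:43

Input: 3:43 PM
PM: 3 + 12 = 15


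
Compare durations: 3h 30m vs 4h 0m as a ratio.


7:8 (0.88)

Duration 1: 210 minutes
Duration 2: 240 minutes
Ratio = 210:240
GCD = 30
Simplified = 7:8
As a decimal: 7/8 ≈ 0.88


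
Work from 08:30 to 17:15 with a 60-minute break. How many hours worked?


7h 45m (465 minutes)

Total time = (17×60+15) - (8×60+30)
= 1035 - 510 = 525 min
Minus break: 525 - 60 = 465 min
= 7h 45m


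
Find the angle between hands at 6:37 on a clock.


Hour hand = 6×30 + 37×0.5 = 198.5°
Minute hand = 37×6 = 222°
Difference = |198.5 - 222| = 23.5°

23.5°


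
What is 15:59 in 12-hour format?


3:59 PM

Hour: 15
15 - 12 = 3 → PM


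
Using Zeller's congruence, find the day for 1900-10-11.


Thursday

Zeller's congruence:
q=11, m=10, k=0, j=19
h = (11 + ⌊13×11/5⌋ + 0 + ⌊0/4⌋ + ⌊19/4⌋ - 2×19) mod 7
= (11 + 28 + 0 + 0 + 4 - 38) mod 7
= 5 mod 7 = 5
h=5 → Thursday


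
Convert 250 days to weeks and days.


Weeks: 250 ÷ 7 = 35 remainder 5

35 weeks 5 days


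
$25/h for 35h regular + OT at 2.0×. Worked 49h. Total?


$1575.00

Regular: 35h × $25 = $875.00
Overtime: 49 - 35 = 14h
OT pay: 14h × $25 × 2.0 = $700.00
Total = $875.00 + $700.00 = $1575.00


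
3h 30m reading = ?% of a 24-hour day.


14.6%

Time: 210 minutes
Day: 1440 minutes
Percentage = (210/1440) × 100 ≈ 14.6%


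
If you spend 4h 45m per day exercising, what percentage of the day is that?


Time: 285 minutes
Day: 1440 minutes
Percentage = (285/1440) × 100 ≈ 19.8%

19.8%


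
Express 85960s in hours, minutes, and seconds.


23h 52m 40s

Hours: 85960 ÷ 3600 = 23 remainder 3160
Minutes: 3160 ÷ 60 = 52 remainder 40
Seconds: 40


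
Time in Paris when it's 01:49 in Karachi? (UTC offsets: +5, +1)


21:49 (previous day)

Time difference = UTC+1 - UTC+5 = -4 hours
New hour = (1 -4) mod 24
= -3 mod 24 = 21
Minutes unchanged → 21:49; -3 < 0 → previous day


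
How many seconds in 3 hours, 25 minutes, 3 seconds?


Hours: 3 × 3600 = 10800
Minutes: 25 × 60 = 1500
Seconds: 3
Total = 10800 + 1500 + 3 = 12303

12303 seconds


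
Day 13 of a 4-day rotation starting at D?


Shifts: A, B, C, D
Start: D (index 3)
Day 13: (3 + 13 - 1) mod 4
= 15 mod 4
= 3
Index 3 → shift D

Shift D


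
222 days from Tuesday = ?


Sunday

Start: Tuesday (index 1)
(1 + 222) mod 7
= 223 mod 7
= 6
Index 6 → Sunday


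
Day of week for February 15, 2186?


Zeller's congruence:
q=15, m=14, k=85, j=21
h = (15 + ⌊13×15/5⌋ + 85 + ⌊85/4⌋ + ⌊21/4⌋ - 2×21) mod 7
= (15 + 39 + 85 + 21 + 5 - 42) mod 7
= 123 mod 7 = 4
h=4 → Wednesday

Wednesday


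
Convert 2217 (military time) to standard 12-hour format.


Hour: 22
22 - 12 = 10 → PM

10:17 PM


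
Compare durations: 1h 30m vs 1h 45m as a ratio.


6:7 (0.86)

Duration 1: 90 minutes
Duration 2: 105 minutes
Ratio = 90:105
GCD = 15
Simplified = 6:7
As a decimal: 6/7 ≈ 0.86


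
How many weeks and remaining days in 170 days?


24 weeks 2 days

Weeks: 170 ÷ 7 = 24 remainder 2


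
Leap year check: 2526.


Rules: divisible by 4 AND (not by 100 OR by 400)
2526 ÷ 4 = 631 remainder 2 → not divisible by 4
Not divisible by 4 → not a leap year

No


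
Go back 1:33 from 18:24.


Start: 1104 minutes from midnight
Subtract: 93 minutes
Remaining: 1104 - 93 = 1011
Hours: 16, Minutes: 51

16:51


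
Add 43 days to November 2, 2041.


December 15, 2041

Start: November 2, 2041
Add 43 days
November 2 → December 1: 30 - 2 + 1 = 29 days (43 - 29 = 14 left)
December 1 + 14 = December 15, 2041


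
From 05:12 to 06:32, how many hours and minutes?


End time in minutes: 6×60 + 32 = 392
Start time in minutes: 5×60 + 12 = 312
Difference = 392 - 312 = 80 minutes
= 1 hours 20 minutes

1h 20m


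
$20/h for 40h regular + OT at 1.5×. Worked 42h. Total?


Regular: 40h × $20 = $800.00
Overtime: 42 - 40 = 2h
OT pay: 2h × $20 × 1.5 = $60.00
Total = $800.00 + $60.00 = $860.00

$860.00


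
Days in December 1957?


31 days

Month: December (month 12)
December has 31 days


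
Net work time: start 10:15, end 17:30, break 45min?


6h 30m (390 minutes)

Total time = (17×60+30) - (10×60+15)
= 1050 - 615 = 435 min
Minus break: 435 - 45 = 390 min
= 6h 30m


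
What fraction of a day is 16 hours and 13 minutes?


Total minutes: 16×60 + 13 = 973
Day = 24×60 = 1440 minutes
Fraction = 973/1440 ≈ 0.6757
As a percentage: 973/1440 × 100 ≈ 67.57%

0.6757 (67.57%)


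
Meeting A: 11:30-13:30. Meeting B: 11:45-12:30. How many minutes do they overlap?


45 minutes

Meeting A: 690-810 (in minutes from midnight)
Meeting B: 705-750
Overlap start = max(690, 705) = 705
Overlap end = min(810, 750) = 750
Overlap = max(0, 750 - 705) = 45 min


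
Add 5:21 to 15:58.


21:19

Start: 958 minutes from midnight
Add: 321 minutes
Total: 1279 minutes
Hours: 1279 ÷ 60 = 21 remainder 19


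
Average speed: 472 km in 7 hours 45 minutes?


Distance: 472 km
Time: 7h 45m = 465 min = 465/60 = 31/4 hours
Speed = 472 ÷ (31/4) = 472 × 4 / 31 = 1888/31 ≈ 60.9 km/h

60.9 km/h


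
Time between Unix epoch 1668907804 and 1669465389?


Difference = 1669465389 - 1668907804 = 557585 seconds
In hours: 557585 / 3600 ≈ 154.9
In days: 557585 / 86400 ≈ 6.45

557585 seconds (154.9 hours / 6.45 days)


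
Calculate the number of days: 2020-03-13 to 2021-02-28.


From March 13, 2020 to February 28, 2021
Rest of March 2020: 31 - 13 = 18
Full months: April 30, May 31, June 30, July 31, August 31, September 30, October 31, November 30, December 31, January 31
Days into February 2021: 28
Total = 18 + 30 + 31 + 30 + 31 + 31 + 30 + 31 + 30 + 31 + 31 + 28 = 352 days

352 days


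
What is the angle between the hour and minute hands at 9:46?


Hour hand = 9×30 + 46×0.5 = 293.0°
Minute hand = 46×6 = 276°
Difference = |293.0 - 276| = 17.0°

17.0°


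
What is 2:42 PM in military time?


14:42

Input: 2:42 PM
PM: 2 + 12 = 14


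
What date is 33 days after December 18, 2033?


Start: December 18, 2033
Add 33 days
December 18 → January 1: 31 - 18 + 1 = 14 days (33 - 14 = 19 left)
January 1 + 19 = January 20, 2034

January 20, 2034


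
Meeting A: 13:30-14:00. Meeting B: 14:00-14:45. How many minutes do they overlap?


Meeting A: 810-840 (in minutes from midnight)
Meeting B: 840-885
Overlap start = max(810, 840) = 840
Overlap end = min(840, 885) = 840
Overlap = max(0, 840 - 840) = 0 min

0 minutes


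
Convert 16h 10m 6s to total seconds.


58206 seconds

Hours: 16 × 3600 = 57600
Minutes: 10 × 60 = 600
Seconds: 6
Total = 57600 + 600 + 6 = 58206


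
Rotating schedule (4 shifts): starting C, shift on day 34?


Shift D

Shifts: A, B, C, D
Start: C (index 2)
Day 34: (2 + 34 - 1) mod 4
= 35 mod 4
= 3
Index 3 → shift D


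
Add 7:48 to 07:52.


Start: 472 minutes from midnight
Add: 468 minutes
Total: 940 minutes
Hours: 940 ÷ 60 = 15 remainder 40

15:40


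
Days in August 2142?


31 days

Month: August (month 8)
August has 31 days


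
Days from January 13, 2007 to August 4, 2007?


203 days

From January 13, 2007 to August 4, 2007
Rest of January 2007: 31 - 13 = 18
Full months: February 2007 28, March 31, April 30, May 31, June 30, July 31
Days into August 2007: 4
Total = 18 + 28 + 31 + 30 + 31 + 30 + 31 + 4 = 203 days


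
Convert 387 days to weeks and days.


55 weeks 2 days

Weeks: 387 ÷ 7 = 55 remainder 2


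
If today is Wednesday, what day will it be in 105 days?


Start: Wednesday (index 2)
(2 + 105) mod 7
= 107 mod 7
= 2
Index 2 → Wednesday

Wednesday


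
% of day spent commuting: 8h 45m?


Time: 525 minutes
Day: 1440 minutes
Percentage = (525/1440) × 100 ≈ 36.5%

36.5%


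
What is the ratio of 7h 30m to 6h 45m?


Duration 1: 450 minutes
Duration 2: 405 minutes
Ratio = 450:405
GCD = 45
Simplified = 10:9
As a decimal: 10/9 ≈ 1.11

10:9 (1.11)


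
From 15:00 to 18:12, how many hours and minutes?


End time in minutes: 18×60 + 12 = 1092
Start time in minutes: 15×60 + 0 = 900
Difference = 1092 - 900 = 192 minutes
= 3 hours 12 minutes

3h 12m


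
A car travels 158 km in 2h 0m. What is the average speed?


79.0 km/h

Distance: 158 km
Time: 2 hours
Speed = 158 / 2 = 79.0 km/h


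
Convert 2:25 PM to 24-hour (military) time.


Input: 2:25 PM
PM: 2 + 12 = 14

14:25


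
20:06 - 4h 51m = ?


Start: 1206 minutes from midnight
Subtract: 291 minutes
Remaining: 1206 - 291 = 915
Hours: 15, Minutes: 15

15:15


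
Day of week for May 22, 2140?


Zeller's congruence:
q=22, m=5, k=40, j=21
h = (22 + ⌊13×6/5⌋ + 40 + ⌊40/4⌋ + ⌊21/4⌋ - 2×21) mod 7
= (22 + 15 + 40 + 10 + 5 - 42) mod 7
= 50 mod 7 = 1
h=1 → Sunday

Sunday


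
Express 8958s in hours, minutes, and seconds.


Hours: 8958 ÷ 3600 = 2 remainder 1758
Minutes: 1758 ÷ 60 = 29 remainder 18
Seconds: 18

2h 29m 18s


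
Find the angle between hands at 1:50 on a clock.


Hour hand = 1×30 + 50×0.5 = 55.0°
Minute hand = 50×6 = 300°
Difference = |55.0 - 300| = 245.0°
Since > 180°: 360 - 245.0 = 115.0°

115.0°


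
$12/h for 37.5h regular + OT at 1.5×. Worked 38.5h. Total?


Regular: 37.5h × $12 = $450.00
Overtime: 38.5 - 37.5 = 1.0h
OT pay: 1.0h × $12 × 1.5 = $18.00
Total = $450.00 + $18.00 = $468.00

$468.00


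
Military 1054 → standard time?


10:54 AM

Hour: 10
10 < 12 → AM


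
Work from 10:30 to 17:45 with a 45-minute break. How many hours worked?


6h 30m (390 minutes)

Total time = (17×60+45) - (10×60+30)
= 1065 - 630 = 435 min
Minus break: 435 - 45 = 390 min
= 6h 30m


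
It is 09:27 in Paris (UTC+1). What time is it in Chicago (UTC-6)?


02:27

Time difference = UTC-6 - UTC+1 = -7 hours
New hour = (9 -7) mod 24
= 2 mod 24 = 2
Minutes unchanged → 02:27


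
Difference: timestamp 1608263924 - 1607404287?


Difference = 1608263924 - 1607404287 = 859637 seconds
In hours: 859637 / 3600 ≈ 238.8
In days: 859637 / 86400 ≈ 9.95

859637 seconds (238.8 hours / 9.95 days)


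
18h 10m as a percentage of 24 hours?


0.7569 (75.69%)

Total minutes: 18×60 + 10 = 1090
Day = 24×60 = 1440 minutes
Fraction = 1090/1440 ≈ 0.7569
As a percentage: 1090/1440 × 100 ≈ 75.69%


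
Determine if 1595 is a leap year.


No

Rules: divisible by 4 AND (not by 100 OR by 400)
1595 ÷ 4 = 398 remainder 3 → not divisible by 4
Not divisible by 4 → not a leap year


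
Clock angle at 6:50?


Hour hand = 6×30 + 50×0.5 = 205.0°
Minute hand = 50×6 = 300°
Difference = |205.0 - 300| = 95.0°

95.0°


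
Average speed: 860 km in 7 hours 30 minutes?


Distance: 860 km
Time: 7h 30m = 450 min = 450/60 = 15/2 hours
Speed = 860 ÷ (15/2) = 860 × 2 / 15 = 1720/15 ≈ 114.7 km/h

114.7 km/h


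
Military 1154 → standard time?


Hour: 11
11 < 12 → AM

11:54 AM


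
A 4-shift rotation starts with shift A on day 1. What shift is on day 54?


Shift B

Shifts: A, B, C, D
Start: A (index 0)
Day 54: (0 + 54 - 1) mod 4
= 53 mod 4
= 1
Index 1 → shift B


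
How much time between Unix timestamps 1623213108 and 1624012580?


799472 seconds (222.1 hours / 9.25 days)

Difference = 1624012580 - 1623213108 = 799472 seconds
In hours: 799472 / 3600 ≈ 222.1
In days: 799472 / 86400 ≈ 9.25


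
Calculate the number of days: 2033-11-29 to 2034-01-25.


From November 29, 2033 to January 25, 2034
Rest of November 2033: 30 - 29 = 1
Full months: December 31
Days into January 2034: 25
Total = 1 + 31 + 25 = 57 days

57 days


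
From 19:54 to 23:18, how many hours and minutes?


End time in minutes: 23×60 + 18 = 1398
Start time in minutes: 19×60 + 54 = 1194
Difference = 1398 - 1194 = 204 minutes
= 3 hours 24 minutes

3h 24m


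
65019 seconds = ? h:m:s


18h 3m 39s

Hours: 65019 ÷ 3600 = 18 remainder 219
Minutes: 219 ÷ 60 = 3 remainder 39
Seconds: 39


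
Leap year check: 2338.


No

Rules: divisible by 4 AND (not by 100 OR by 400)
2338 ÷ 4 = 584 remainder 2 → not divisible by 4
Not divisible by 4 → not a leap year


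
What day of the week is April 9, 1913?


Wednesday

Zeller's congruence:
q=9, m=4, k=13, j=19
h = (9 + ⌊13×5/5⌋ + 13 + ⌊13/4⌋ + ⌊19/4⌋ - 2×19) mod 7
= (9 + 13 + 13 + 3 + 4 - 38) mod 7
= 4 mod 7 = 4
h=4 → Wednesday


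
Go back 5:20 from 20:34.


15:14

Start: 1234 minutes from midnight
Subtract: 320 minutes
Remaining: 1234 - 320 = 914
Hours: 15, Minutes: 14


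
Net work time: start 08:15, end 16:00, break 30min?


Total time = (16×60+0) - (8×60+15)
= 960 - 495 = 465 min
Minus break: 465 - 30 = 435 min
= 7h 15m

7h 15m (435 minutes)


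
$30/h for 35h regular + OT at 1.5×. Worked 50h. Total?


Regular: 35h × $30 = $1050.00
Overtime: 50 - 35 = 15h
OT pay: 15h × $30 × 1.5 = $675.00
Total = $1050.00 + $675.00 = $1725.00

$1725.00


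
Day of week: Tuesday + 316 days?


Start: Tuesday (index 1)
(1 + 316) mod 7
= 317 mod 7
= 2
Index 2 → Wednesday

Wednesday


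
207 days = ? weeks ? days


29 weeks 4 days

Weeks: 207 ÷ 7 = 29 remainder 4


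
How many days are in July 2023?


Month: July (month 7)
July has 31 days

31 days


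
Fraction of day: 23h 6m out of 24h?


Total minutes: 23×60 + 6 = 1386
Day = 24×60 = 1440 minutes
Fraction = 1386/1440 = 0.9625
As a percentage: 1386/1440 × 100 = 96.25%

0.9625 (96.25%)


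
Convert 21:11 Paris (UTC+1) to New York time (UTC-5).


Time difference = UTC-5 - UTC+1 = -6 hours
New hour = (21 -6) mod 24
= 15 mod 24 = 15
Minutes unchanged → 15:11

15:11


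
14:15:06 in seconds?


Hours: 14 × 3600 = 50400
Minutes: 15 × 60 = 900
Seconds: 6
Total = 50400 + 900 + 6 = 51306

51306 seconds


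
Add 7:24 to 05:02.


Start: 302 minutes from midnight
Add: 444 minutes
Total: 746 minutes
Hours: 746 ÷ 60 = 12 remainder 26

12:26


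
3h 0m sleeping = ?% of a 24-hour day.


12.5%

Time: 180 minutes
Day: 1440 minutes
Percentage = (180/1440) × 100 = 12.5%


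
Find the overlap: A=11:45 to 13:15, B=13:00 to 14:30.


Meeting A: 705-795 (in minutes from midnight)
Meeting B: 780-870
Overlap start = max(705, 780) = 780
Overlap end = min(795, 870) = 795
Overlap = max(0, 795 - 780) = 15 min

15 minutes


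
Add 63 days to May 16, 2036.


Start: May 16, 2036
Add 63 days
May 16 → June 1: 31 - 16 + 1 = 16 days (63 - 16 = 47 left)
June 1 → July 1: 30 - 1 + 1 = 30 days (47 - 30 = 17 left)
July 1 + 17 = July 18, 2036

July 18, 2036


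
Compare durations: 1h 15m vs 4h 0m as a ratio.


5:16 (0.31)

Duration 1: 75 minutes
Duration 2: 240 minutes
Ratio = 75:240
GCD = 15
Simplified = 5:16
As a decimal: 5/16 ≈ 0.31


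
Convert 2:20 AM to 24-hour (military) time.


02:20

Input: 2:20 AM
AM hour stays: 2


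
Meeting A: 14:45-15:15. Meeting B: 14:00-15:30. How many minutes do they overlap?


30 minutes

Meeting A: 885-915 (in minutes from midnight)
Meeting B: 840-930
Overlap start = max(885, 840) = 885
Overlap end = min(915, 930) = 915
Overlap = max(0, 915 - 885) = 30 min


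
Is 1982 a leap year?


No

Rules: divisible by 4 AND (not by 100 OR by 400)
1982 ÷ 4 = 495 remainder 2 → not divisible by 4
Not divisible by 4 → not a leap year


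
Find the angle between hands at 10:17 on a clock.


Hour hand = 10×30 + 17×0.5 = 308.5°
Minute hand = 17×6 = 102°
Difference = |308.5 - 102| = 206.5°
Since > 180°: 360 - 206.5 = 153.5°

153.5°


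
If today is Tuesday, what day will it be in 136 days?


Start: Tuesday (index 1)
(1 + 136) mod 7
= 137 mod 7
= 4
Index 4 → Friday

Friday


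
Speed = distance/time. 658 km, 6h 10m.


106.7 km/h

Distance: 658 km
Time: 6h 10m = 370 min = 370/60 = 37/6 hours
Speed = 658 ÷ (37/6) = 658 × 6 / 37 = 3948/37 ≈ 106.7 km/h


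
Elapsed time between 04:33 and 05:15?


End time in minutes: 5×60 + 15 = 315
Start time in minutes: 4×60 + 33 = 273
Difference = 315 - 273 = 42 minutes
= 0 hours 42 minutes

0h 42m


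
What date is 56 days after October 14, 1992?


December 9, 1992

Start: October 14, 1992
Add 56 days
October 14 → November 1: 31 - 14 + 1 = 18 days (56 - 18 = 38 left)
November 1 → December 1: 30 - 1 + 1 = 30 days (38 - 30 = 8 left)
December 1 + 8 = December 9, 1992


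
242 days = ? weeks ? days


34 weeks 4 days

Weeks: 242 ÷ 7 = 34 remainder 4


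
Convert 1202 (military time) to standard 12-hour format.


12:02 PM

Hour: 12
12 → 12 PM (noon)


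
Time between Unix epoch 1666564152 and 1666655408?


91256 seconds (25.3 hours / 1.06 days)

Difference = 1666655408 - 1666564152 = 91256 seconds
In hours: 91256 / 3600 ≈ 25.3
In days: 91256 / 86400 ≈ 1.06


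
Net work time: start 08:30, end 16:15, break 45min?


7h 0m (420 minutes)

Total time = (16×60+15) - (8×60+30)
= 975 - 510 = 465 min
Minus break: 465 - 45 = 420 min
= 7h 0m


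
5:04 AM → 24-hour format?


05:04

Input: 5:04 AM
AM hour stays: 5


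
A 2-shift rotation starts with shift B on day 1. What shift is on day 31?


Shift B

Shifts: A, B
Start: B (index 1)
Day 31: (1 + 31 - 1) mod 2
= 31 mod 2
= 1
Index 1 → shift B


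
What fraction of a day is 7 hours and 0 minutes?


0.2917 (29.17%)

Total minutes: 7×60 + 0 = 420
Day = 24×60 = 1440 minutes
Fraction = 420/1440 ≈ 0.2917
As a percentage: 420/1440 × 100 ≈ 29.17%


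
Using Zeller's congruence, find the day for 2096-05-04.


Zeller's congruence:
q=4, m=5, k=96, j=20
h = (4 + ⌊13×6/5⌋ + 96 + ⌊96/4⌋ + ⌊20/4⌋ - 2×20) mod 7
= (4 + 15 + 96 + 24 + 5 - 40) mod 7
= 104 mod 7 = 6
h=6 → Friday

Friday


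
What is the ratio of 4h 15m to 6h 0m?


Duration 1: 255 minutes
Duration 2: 360 minutes
Ratio = 255:360
GCD = 15
Simplified = 17:24
As a decimal: 17/24 ≈ 0.71

17:24 (0.71)


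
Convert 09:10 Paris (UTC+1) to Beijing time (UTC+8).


Time difference = UTC+8 - UTC+1 = +7 hours
New hour = (9 + 7) mod 24
= 16 mod 24 = 16
Minutes unchanged → 16:10

16:10


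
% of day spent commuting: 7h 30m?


Time: 450 minutes
Day: 1440 minutes
Percentage = (450/1440) × 100 ≈ 31.3%

31.3%


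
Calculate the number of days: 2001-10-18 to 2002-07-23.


278 days

From October 18, 2001 to July 23, 2002
Rest of October 2001: 31 - 18 = 13
Full months: November 30, December 31, January 31, February 2002 28, March 31, April 30, May 31, June 30
Days into July 2002: 23
Total = 13 + 30 + 31 + 31 + 28 + 31 + 30 + 31 + 30 + 23 = 278 days


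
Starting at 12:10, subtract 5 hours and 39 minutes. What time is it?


06:31

Start: 730 minutes from midnight
Subtract: 339 minutes
Remaining: 730 - 339 = 391
Hours: 6, Minutes: 31


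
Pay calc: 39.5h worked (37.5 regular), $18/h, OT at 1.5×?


$729.00

Regular: 37.5h × $18 = $675.00
Overtime: 39.5 - 37.5 = 2.0h
OT pay: 2.0h × $18 × 1.5 = $54.00
Total = $675.00 + $54.00 = $729.00


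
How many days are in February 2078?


Month: February (month 2)
February: 28 or 29 (leap year)
2078 leap year? No

28 days


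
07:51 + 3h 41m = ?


11:32

Start: 471 minutes from midnight
Add: 221 minutes
Total: 692 minutes
Hours: 692 ÷ 60 = 11 remainder 32


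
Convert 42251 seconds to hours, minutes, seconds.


11h 44m 11s

Hours: 42251 ÷ 3600 = 11 remainder 2651
Minutes: 2651 ÷ 60 = 44 remainder 11
Seconds: 11


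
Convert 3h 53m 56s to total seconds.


14036 seconds

Hours: 3 × 3600 = 10800
Minutes: 53 × 60 = 3180
Seconds: 56
Total = 10800 + 3180 + 56 = 14036


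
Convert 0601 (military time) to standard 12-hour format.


6:01 AM

Hour: 6
6 < 12 → AM


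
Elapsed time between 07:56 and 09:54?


End time in minutes: 9×60 + 54 = 594
Start time in minutes: 7×60 + 56 = 476
Difference = 594 - 476 = 118 minutes
= 1 hours 58 minutes

1h 58m


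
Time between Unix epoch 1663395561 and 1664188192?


792631 seconds (220.2 hours / 9.17 days)

Difference = 1664188192 - 1663395561 = 792631 seconds
In hours: 792631 / 3600 ≈ 220.2
In days: 792631 / 86400 ≈ 9.17


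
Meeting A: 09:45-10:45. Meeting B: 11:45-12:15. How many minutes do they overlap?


0 minutes

Meeting A: 585-645 (in minutes from midnight)
Meeting B: 705-735
Overlap start = max(585, 705) = 705
Overlap end = min(645, 735) = 645
Overlap = max(0, 645 - 705) = 0 min


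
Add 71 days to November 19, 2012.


Start: November 19, 2012
Add 71 days
November 19 → December 1: 30 - 19 + 1 = 12 days (71 - 12 = 59 left)
December 1 → January 1: 31 - 1 + 1 = 31 days (59 - 31 = 28 left)
January 1 + 28 = January 29, 2013

January 29, 2013


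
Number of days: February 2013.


Month: February (month 2)
February: 28 or 29 (leap year)
2013 leap year? No

28 days


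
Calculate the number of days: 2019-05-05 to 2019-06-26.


52 days

From May 5, 2019 to June 26, 2019
Rest of May 2019: 31 - 5 = 26
Days into June 2019: 26
Total = 26 + 26 = 52 days


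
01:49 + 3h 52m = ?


05:41

Start: 109 minutes from midnight
Add: 232 minutes
Total: 341 minutes
Hours: 341 ÷ 60 = 5 remainder 41


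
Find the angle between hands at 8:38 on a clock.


31.0°

Hour hand = 8×30 + 38×0.5 = 259.0°
Minute hand = 38×6 = 228°
Difference = |259.0 - 228| = 31.0°


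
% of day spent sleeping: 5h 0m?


Time: 300 minutes
Day: 1440 minutes
Percentage = (300/1440) × 100 ≈ 20.8%

20.8%


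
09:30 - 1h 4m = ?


08:26

Start: 570 minutes from midnight
Subtract: 64 minutes
Remaining: 570 - 64 = 506
Hours: 8, Minutes: 26


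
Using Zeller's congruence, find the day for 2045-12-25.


Monday

Zeller's congruence:
q=25, m=12, k=45, j=20
h = (25 + ⌊13×13/5⌋ + 45 + ⌊45/4⌋ + ⌊20/4⌋ - 2×20) mod 7
= (25 + 33 + 45 + 11 + 5 - 40) mod 7
= 79 mod 7 = 2
h=2 → Monday


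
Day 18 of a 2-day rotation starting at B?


Shift A

Shifts: A, B
Start: B (index 1)
Day 18: (1 + 18 - 1) mod 2
= 18 mod 2
= 0
Index 0 → shift A


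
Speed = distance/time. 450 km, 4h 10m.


108.0 km/h

Distance: 450 km
Time: 4h 10m = 250 min = 250/60 = 25/6 hours
Speed = 450 ÷ (25/6) = 450 × 6 / 25 = 2700/25 = 108.0 km/h


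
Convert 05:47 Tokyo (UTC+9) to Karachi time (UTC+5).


01:47

Time difference = UTC+5 - UTC+9 = -4 hours
New hour = (5 -4) mod 24
= 1 mod 24 = 1
Minutes unchanged → 01:47


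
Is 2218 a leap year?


Rules: divisible by 4 AND (not by 100 OR by 400)
2218 ÷ 4 = 554 remainder 2 → not divisible by 4
Not divisible by 4 → not a leap year

No


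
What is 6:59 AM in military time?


Input: 6:59 AM
AM hour stays: 6

06:59


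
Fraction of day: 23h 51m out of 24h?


0.9938 (99.38%)

Total minutes: 23×60 + 51 = 1431
Day = 24×60 = 1440 minutes
Fraction = 1431/1440 ≈ 0.9938
As a percentage: 1431/1440 × 100 ≈ 99.38%


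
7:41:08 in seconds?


27668 seconds

Hours: 7 × 3600 = 25200
Minutes: 41 × 60 = 2460
Seconds: 8
Total = 25200 + 2460 + 8 = 27668


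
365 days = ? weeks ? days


Weeks: 365 ÷ 7 = 52 remainder 1

52 weeks 1 days


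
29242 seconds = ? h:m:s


Hours: 29242 ÷ 3600 = 8 remainder 442
Minutes: 442 ÷ 60 = 7 remainder 22
Seconds: 22

8h 7m 22s


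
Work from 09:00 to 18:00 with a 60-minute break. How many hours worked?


8h 0m (480 minutes)

Total time = (18×60+0) - (9×60+0)
= 1080 - 540 = 540 min
Minus break: 540 - 60 = 480 min
= 8h 0m


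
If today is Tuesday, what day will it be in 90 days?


Start: Tuesday (index 1)
(1 + 90) mod 7
= 91 mod 7
= 0
Index 0 → Monday

Monday


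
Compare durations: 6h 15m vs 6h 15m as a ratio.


Duration 1: 375 minutes
Duration 2: 375 minutes
Ratio = 375:375
GCD = 375
Simplified = 1:1
As a decimal: 1/1 = 1.00

1:1 (1.00)


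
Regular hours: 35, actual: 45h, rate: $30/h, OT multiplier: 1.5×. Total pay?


Regular: 35h × $30 = $1050.00
Overtime: 45 - 35 = 10h
OT pay: 10h × $30 × 1.5 = $450.00
Total = $1050.00 + $450.00 = $1500.00

$1500.00


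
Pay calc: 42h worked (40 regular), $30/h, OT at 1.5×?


Regular: 40h × $30 = $1200.00
Overtime: 42 - 40 = 2h
OT pay: 2h × $30 × 1.5 = $90.00
Total = $1200.00 + $90.00 = $1290.00

$1290.00


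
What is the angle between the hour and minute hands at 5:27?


Hour hand = 5×30 + 27×0.5 = 163.5°
Minute hand = 27×6 = 162°
Difference = |163.5 - 162| = 1.5°

1.5°


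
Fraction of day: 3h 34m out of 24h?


Total minutes: 3×60 + 34 = 214
Day = 24×60 = 1440 minutes
Fraction = 214/1440 ≈ 0.1486
As a percentage: 214/1440 × 100 ≈ 14.86%

0.1486 (14.86%)


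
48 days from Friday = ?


Start: Friday (index 4)
(4 + 48) mod 7
= 52 mod 7
= 3
Index 3 → Thursday

Thursday


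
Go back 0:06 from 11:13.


11:07

Start: 673 minutes from midnight
Subtract: 6 minutes
Remaining: 673 - 6 = 667
Hours: 11, Minutes: 7


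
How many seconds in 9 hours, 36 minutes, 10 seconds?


Hours: 9 × 3600 = 32400
Minutes: 36 × 60 = 2160
Seconds: 10
Total = 32400 + 2160 + 10 = 34570

34570 seconds


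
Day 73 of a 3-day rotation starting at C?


Shift C

Shifts: A, B, C
Start: C (index 2)
Day 73: (2 + 73 - 1) mod 3
= 74 mod 3
= 2
Index 2 → shift C


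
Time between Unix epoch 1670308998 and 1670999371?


690373 seconds (191.8 hours / 7.99 days)

Difference = 1670999371 - 1670308998 = 690373 seconds
In hours: 690373 / 3600 ≈ 191.8
In days: 690373 / 86400 ≈ 7.99


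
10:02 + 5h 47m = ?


Start: 602 minutes from midnight
Add: 347 minutes
Total: 949 minutes
Hours: 949 ÷ 60 = 15 remainder 49

15:49


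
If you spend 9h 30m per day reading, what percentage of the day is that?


Time: 570 minutes
Day: 1440 minutes
Percentage = (570/1440) × 100 ≈ 39.6%

39.6%


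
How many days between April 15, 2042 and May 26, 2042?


41 days

From April 15, 2042 to May 26, 2042
Rest of April 2042: 30 - 15 = 15
Days into May 2042: 26
Total = 15 + 26 = 41 days


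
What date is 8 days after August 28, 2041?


Start: August 28, 2041
Add 8 days
August 28 → September 1: 31 - 28 + 1 = 4 days (8 - 4 = 4 left)
September 1 + 4 = September 5, 2041

September 5, 2041


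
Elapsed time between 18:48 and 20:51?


End time in minutes: 20×60 + 51 = 1251
Start time in minutes: 18×60 + 48 = 1128
Difference = 1251 - 1128 = 123 minutes
= 2 hours 3 minutes

2h 3m


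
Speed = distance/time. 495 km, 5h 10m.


95.8 km/h

Distance: 495 km
Time: 5h 10m = 310 min = 310/60 = 31/6 hours
Speed = 495 ÷ (31/6) = 495 × 6 / 31 = 2970/31 ≈ 95.8 km/h


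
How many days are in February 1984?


29 days

Month: February (month 2)
February: 28 or 29 (leap year)
1984 leap year? Yes


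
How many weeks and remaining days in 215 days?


30 weeks 5 days

Weeks: 215 ÷ 7 = 30 remainder 5


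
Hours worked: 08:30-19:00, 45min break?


Total time = (19×60+0) - (8×60+30)
= 1140 - 510 = 630 min
Minus break: 630 - 45 = 585 min
= 9h 45m

9h 45m (585 minutes)


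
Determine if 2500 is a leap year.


No

Rules: divisible by 4 AND (not by 100 OR by 400)
2500 ÷ 4 = 625 exactly → divisible by 4
2500 ÷ 100 = 25 exactly → divisible by 100
2500 ÷ 400 = 6 remainder 100 → not divisible by 400
Divisible by 100 but not by 400 → not a leap year


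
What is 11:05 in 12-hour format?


Hour: 11
11 < 12 → AM

11:05 AM


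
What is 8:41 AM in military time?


Input: 8:41 AM
AM hour stays: 8

08:41


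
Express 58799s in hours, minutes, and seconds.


Hours: 58799 ÷ 3600 = 16 remainder 1199
Minutes: 1199 ÷ 60 = 19 remainder 59
Seconds: 59

16h 19m 59s


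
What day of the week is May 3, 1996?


Zeller's congruence:
q=3, m=5, k=96, j=19
h = (3 + ⌊13×6/5⌋ + 96 + ⌊96/4⌋ + ⌊19/4⌋ - 2×19) mod 7
= (3 + 15 + 96 + 24 + 4 - 38) mod 7
= 104 mod 7 = 6
h=6 → Friday

Friday


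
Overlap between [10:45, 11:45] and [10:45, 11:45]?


60 minutes

Meeting A: 645-705 (in minutes from midnight)
Meeting B: 645-705
Overlap start = max(645, 645) = 645
Overlap end = min(705, 705) = 705
Overlap = max(0, 705 - 645) = 60 min


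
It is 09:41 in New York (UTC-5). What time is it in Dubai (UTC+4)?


Time difference = UTC+4 - UTC-5 = +9 hours
New hour = (9 + 9) mod 24
= 18 mod 24 = 18
Minutes unchanged → 18:41

18:41


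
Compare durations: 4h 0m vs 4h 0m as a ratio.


Duration 1: 240 minutes
Duration 2: 240 minutes
Ratio = 240:240
GCD = 240
Simplified = 1:1
As a decimal: 1/1 = 1.00

1:1 (1.00)


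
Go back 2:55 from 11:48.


08:53

Start: 708 minutes from midnight
Subtract: 175 minutes
Remaining: 708 - 175 = 533
Hours: 8, Minutes: 53


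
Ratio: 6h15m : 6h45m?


Duration 1: 375 minutes
Duration 2: 405 minutes
Ratio = 375:405
GCD = 15
Simplified = 25:27
As a decimal: 25/27 ≈ 0.93

25:27 (0.93)


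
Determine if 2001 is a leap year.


No

Rules: divisible by 4 AND (not by 100 OR by 400)
2001 ÷ 4 = 500 remainder 1 → not divisible by 4
Not divisible by 4 → not a leap year


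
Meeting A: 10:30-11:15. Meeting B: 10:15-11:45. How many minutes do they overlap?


Meeting A: 630-675 (in minutes from midnight)
Meeting B: 615-705
Overlap start = max(630, 615) = 630
Overlap end = min(675, 705) = 675
Overlap = max(0, 675 - 630) = 45 min

45 minutes


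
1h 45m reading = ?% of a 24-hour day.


7.3%

Time: 105 minutes
Day: 1440 minutes
Percentage = (105/1440) × 100 ≈ 7.3%


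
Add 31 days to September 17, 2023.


Start: September 17, 2023
Add 31 days
September 17 → October 1: 30 - 17 + 1 = 14 days (31 - 14 = 17 left)
October 1 + 17 = October 18, 2023

October 18, 2023
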